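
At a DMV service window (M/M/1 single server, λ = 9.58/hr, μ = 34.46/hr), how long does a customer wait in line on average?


ρ = 9.58/34.46 = 0.2780
Wq = ρ/(μ−λ) = 0.2780/(34.46 − 9.58) = 0.2780/24.88 = 0.01117 hr

Final: 0.01117 hr


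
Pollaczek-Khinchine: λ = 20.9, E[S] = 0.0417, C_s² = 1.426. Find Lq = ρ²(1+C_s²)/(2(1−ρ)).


ρ = λ·E[S] = 20.9·0.0417 = 0.8715
Lq = ρ²(1+C_s²)/(2(1−ρ)) = 0.7596·(1+1.426)/(2·0.1285)
= 0.7596·2.4260/0.2569 = 7.17173

Final: 7.17173


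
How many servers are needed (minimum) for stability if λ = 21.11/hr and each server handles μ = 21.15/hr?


Stability requires cμ > λ ⇔ c > λ/μ.
λ/μ = 21.11/21.15 = 0.9981
Minimum integer c = ⌊0.9981⌋ + 1 = 1
Check: 1·21.15 = 21.15 > 21.11, while 0·21.15 = 0.00 ≤ 21.11

Final: 1 servers


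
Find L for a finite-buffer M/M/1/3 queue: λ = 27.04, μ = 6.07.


ρ = 27.04/6.07 = 4.4547
L = ρ[1 − (K+1)ρ^K + Kρ^(K+1)] / [(1−ρ)(1−ρ^(K+1))]
Numerator: 4.4547·(1 − 4·88.400351 + 3·393.796621) = 3691.999985
Denominator: (-3.4547)·(-392.796621) = 1356.992608
L = 3691.999985/1356.992608 = 2.7207

Final: 2.7207


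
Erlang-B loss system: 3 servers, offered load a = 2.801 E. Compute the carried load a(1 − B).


B(3,2.801) = 0.321664 (Erlang-B)
Carried load = a(1 − B) = 2.801·(1 − 0.321664) = 2.801·0.678336 = 1.9000 E

Final: 1.9000 Erlangs


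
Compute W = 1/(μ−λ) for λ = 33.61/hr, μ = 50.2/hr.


W = 1/(μ−λ) = 1/(50.2 − 33.61) = 1/16.59 = 0.06028 hr

Final: 0.06028 hr


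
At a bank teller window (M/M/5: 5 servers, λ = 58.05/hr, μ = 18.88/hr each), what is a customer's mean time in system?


a = 3.0747; ρ = 0.6149; P₀ = 0.042888
Lq = P₀·a^c·ρ/(c!(1−ρ)²) = 0.40730
Wq = Lq/λ = 0.40730/58.05 = 0.007016 hr
W = Wq + 1/μ = 0.007016 + 0.05297 = 0.05998 hr

Final: 0.05998 hr


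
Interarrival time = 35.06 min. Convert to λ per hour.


λ = 1/(interarrival time) in consistent units.
1 hour = 60 min, so λ = 60/35.06 = 1.7114 per hour

Final: 1.7114 /hr


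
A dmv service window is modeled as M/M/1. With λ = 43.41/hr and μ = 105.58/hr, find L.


ρ = λ/μ = 43.41/105.58 = 0.4112
L = ρ/(1−ρ) = 0.4112/(1 − 0.4112) = 0.4112/0.5888 = 0.6982

Final: 0.6982


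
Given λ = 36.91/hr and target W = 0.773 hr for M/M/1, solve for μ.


W = 1/(μ−λ) ⇒ μ − λ = 1/W = 1/0.773 = 1.2937
μ = λ + 1/W = 36.91 + 1.2937 = 38.2037 per hr

Final: 38.2037 /hr


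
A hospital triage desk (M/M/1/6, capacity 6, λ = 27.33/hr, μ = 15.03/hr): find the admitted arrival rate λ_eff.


ρ = 1.8184; P_K = (1−ρ)ρ^6/(1−ρ^7) = 0.457008
λ_eff = λ(1 − P_K) = 27.33·(1 − 0.457008) = 27.33·0.542992 = 14.8400 /hr

Final: 14.8400 /hr


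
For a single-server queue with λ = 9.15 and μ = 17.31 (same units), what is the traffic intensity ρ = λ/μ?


ρ = λ/μ = 9.15/17.31 = 0.5286

Final: 0.5286


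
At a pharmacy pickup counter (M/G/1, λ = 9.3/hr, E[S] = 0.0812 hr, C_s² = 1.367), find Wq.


ρ = λ·E[S] = 9.3·0.0812 = 0.7552
E[S²] = E[S]²(1+C_s²) = 0.0812²·(1+1.367) = 0.015607
Wq = λ·E[S²]/(2(1−ρ)) = 9.3·0.015607/(2·0.2448) = 0.29640 hr

Final: 0.29640 hr


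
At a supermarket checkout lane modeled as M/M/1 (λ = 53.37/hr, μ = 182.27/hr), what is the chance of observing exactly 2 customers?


ρ = 53.37/182.27 = 0.2928
P_n = (1−ρ)·ρ^n = (1 − 0.2928)·0.2928^2 = 0.7072·0.085736 = 0.060632

Final: 0.060632


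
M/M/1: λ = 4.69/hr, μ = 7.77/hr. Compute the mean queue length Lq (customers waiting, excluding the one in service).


ρ = 4.69/7.77 = 0.6036
Lq = ρ²/(1−ρ) = 0.3643/0.3964 = 0.9191

Final: 0.9191


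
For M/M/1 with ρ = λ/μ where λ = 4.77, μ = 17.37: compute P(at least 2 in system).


ρ = 4.77/17.37 = 0.2746
P(N ≥ n) = ρ^n = 0.2746^2 = 0.075411

Final: 0.075411


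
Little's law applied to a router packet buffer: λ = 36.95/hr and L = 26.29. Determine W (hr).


W = L/λ = 26.29/36.95 = 0.7115 hr

Final: 0.7115 hr


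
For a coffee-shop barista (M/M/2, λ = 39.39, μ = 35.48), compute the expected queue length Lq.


a = λ/μ = 1.1102; ρ = a/2 = 0.5551
P₀ = 0.286090
Lq = P₀·a^c·ρ / (c!·(1−ρ)²) = 0.286090·1.23255·0.5551/(2·0.19793)
= 0.49446

Final: 0.49446


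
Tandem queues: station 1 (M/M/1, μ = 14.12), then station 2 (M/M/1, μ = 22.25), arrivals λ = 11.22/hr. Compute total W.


Each node sees arrival rate λ = 11.22/hr (tandem ⇒ throughput preserved).
W₁ = 1/(μ₁−λ) = 1/(14.12−11.22) = 0.34483 hr
W₂ = 1/(μ₂−λ) = 1/(22.25−11.22) = 0.09066 hr
W_total = W₁ + W₂ = 0.34483 + 0.09066 = 0.43549 hr

Final: 0.43549 hr


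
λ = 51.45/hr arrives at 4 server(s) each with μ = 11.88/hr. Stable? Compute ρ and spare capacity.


Total capacity cμ = 4·11.88 = 47.52/hr
ρ = λ/(cμ) = 51.45/47.52 = 1.0827
Stable ⇔ ρ < 1: NO
Spare capacity = cμ − λ = 47.52 − 51.45 = -3.93/hr

Final: ρ = 1.0827; unstable; margin = -3.93/hr


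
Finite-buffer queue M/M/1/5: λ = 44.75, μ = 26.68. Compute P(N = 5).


ρ = λ/μ = 44.75/26.68 = 1.6773
P_K = (1−ρ)ρ^K/(1−ρ^(K+1)) = (-0.6773·13.275047)/(1 − 22.266055)
= -8.991008/-21.266055 = 0.422787

Final: 0.422787


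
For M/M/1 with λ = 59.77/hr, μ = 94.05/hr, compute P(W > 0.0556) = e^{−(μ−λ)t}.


W ~ Exponential(μ−λ) for M/M/1.
μ − λ = 94.05 − 59.77 = 34.2800
P(W > t) = e^{−(μ−λ)t} = e^{−1.9060} = 0.148679

Final: 0.148679


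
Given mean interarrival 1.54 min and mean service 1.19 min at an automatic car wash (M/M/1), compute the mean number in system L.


λ = 60/1.54 = 38.9610 /hr
μ = 60/1.19 = 50.4202 /hr
ρ = λ/μ = 38.9610/50.4202 = 0.7727
L = ρ/(1−ρ) = 0.7727/0.2273 = 3.4000

Final: 3.4000


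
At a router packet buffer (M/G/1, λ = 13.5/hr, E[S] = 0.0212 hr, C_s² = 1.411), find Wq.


ρ = λ·E[S] = 13.5·0.0212 = 0.2862
E[S²] = E[S]²(1+C_s²) = 0.0212²·(1+1.411) = 0.001084
Wq = λ·E[S²]/(2(1−ρ)) = 13.5·0.001084/(2·0.7138) = 0.01025 hr

Final: 0.01025 hr


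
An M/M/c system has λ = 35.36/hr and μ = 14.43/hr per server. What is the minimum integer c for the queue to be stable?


Stability requires cμ > λ ⇔ c > λ/μ.
λ/μ = 35.36/14.43 = 2.4505
Minimum integer c = ⌊2.4505⌋ + 1 = 3
Check: 3·14.43 = 43.29 > 35.36, while 2·14.43 = 28.86 ≤ 35.36

Final: 3 servers


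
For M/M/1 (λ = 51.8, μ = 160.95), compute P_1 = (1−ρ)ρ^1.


ρ = 51.8/160.95 = 0.3218
P_n = (1−ρ)·ρ^n = (1 − 0.3218)·0.3218^1 = 0.6782·0.321839 = 0.218259

Final: 0.218259


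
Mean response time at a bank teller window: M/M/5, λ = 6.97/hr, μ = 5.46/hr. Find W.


a = 1.2766; ρ = 0.2553; P₀ = 0.278812
Lq = P₀·a^c·ρ/(c!(1−ρ)²) = 0.003626
Wq = Lq/λ = 0.003626/6.97 = 0.0005203 hr
W = Wq + 1/μ = 0.0005203 + 0.18315 = 0.18367 hr

Final: 0.18367 hr


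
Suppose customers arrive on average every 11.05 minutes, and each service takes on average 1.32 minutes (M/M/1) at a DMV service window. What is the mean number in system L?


λ = 60/11.05 = 5.4299 /hr
μ = 60/1.32 = 45.4545 /hr
ρ = λ/μ = 5.4299/45.4545 = 0.1195
L = ρ/(1−ρ) = 0.1195/0.8805 = 0.1357

Final: 0.1357


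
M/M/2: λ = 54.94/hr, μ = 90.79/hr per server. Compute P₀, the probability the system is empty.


a = λ/μ = 54.94/90.79 = 0.6051; ρ = a/c = 0.3026
Σ_{k=0}^{1} a^k/k! (terms k=0..1) = 1.00000 + 0.60513 = 1.60513
Tail: a^2/(2!(1−ρ)) = 0.36619/(2·0.6974) = 0.26252
P₀ = 1/(1.60513 + 0.26252) = 1/1.86766 = 0.535430

Final: 0.535430


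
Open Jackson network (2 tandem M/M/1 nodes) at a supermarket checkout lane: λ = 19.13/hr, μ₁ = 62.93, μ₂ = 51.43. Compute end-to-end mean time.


Each node sees arrival rate λ = 19.13/hr (tandem ⇒ throughput preserved).
W₁ = 1/(μ₁−λ) = 1/(62.93−19.13) = 0.02283 hr
W₂ = 1/(μ₂−λ) = 1/(51.43−19.13) = 0.03096 hr
W_total = W₁ + W₂ = 0.02283 + 0.03096 = 0.05379 hr

Final: 0.05379 hr


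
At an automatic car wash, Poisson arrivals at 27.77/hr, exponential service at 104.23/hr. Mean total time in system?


W = 1/(μ−λ) = 1/(104.23 − 27.77) = 1/76.46 = 0.01308 hr

Final: 0.01308 hr


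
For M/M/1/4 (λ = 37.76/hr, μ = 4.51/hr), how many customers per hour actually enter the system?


ρ = 8.3725; P_K = (1−ρ)ρ^4/(1−ρ^5) = 0.880583
λ_eff = λ(1 − P_K) = 37.76·(1 − 0.880583) = 37.76·0.119417 = 4.5092 /hr

Final: 4.5092 /hr


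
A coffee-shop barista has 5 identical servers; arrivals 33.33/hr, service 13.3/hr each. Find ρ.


ρ = λ/(cμ) = 33.33/(5·13.3) = 33.33/66.50 = 0.5012

Final: 0.5012


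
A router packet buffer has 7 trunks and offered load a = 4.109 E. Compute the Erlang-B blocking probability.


B(c,a) = (a^c/c!) / Σ_{k=0}^{c} a^k/k!
a^7/7! = 3.923941
Σ terms (k=0..7): 1.00000 + 4.10900 + 8.44194 + 11.56264 + 11.87773 + 9.76112 + 6.68474 + 3.92394 = 57.361106
B = 3.923941/57.361106 = 0.068408

Final: 0.068408


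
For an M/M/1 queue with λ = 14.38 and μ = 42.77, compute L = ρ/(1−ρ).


ρ = λ/μ = 14.38/42.77 = 0.3362
L = ρ/(1−ρ) = 0.3362/(1 − 0.3362) = 0.3362/0.6638 = 0.5065

Final: 0.5065


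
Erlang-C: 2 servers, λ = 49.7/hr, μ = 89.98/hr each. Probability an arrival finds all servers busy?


a = λ/μ = 0.5523; ρ = a/2 = 0.2762
P₀ = 0.567186 (from M/M/c formula)
C(c,a) = [a^c/(c!(1−ρ))]·P₀ = [0.30508/(2·0.7238)]·0.567186
= 0.21074·0.567186 = 0.119531

Final: 0.119531


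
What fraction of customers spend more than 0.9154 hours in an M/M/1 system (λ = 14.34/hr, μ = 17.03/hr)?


W ~ Exponential(μ−λ) for M/M/1.
μ − λ = 17.03 − 14.34 = 2.6900
P(W > t) = e^{−(μ−λ)t} = e^{−2.4624} = 0.085228

Final: 0.085228


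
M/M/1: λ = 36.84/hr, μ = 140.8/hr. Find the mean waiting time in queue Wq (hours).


ρ = 36.84/140.8 = 0.2616
Wq = ρ/(μ−λ) = 0.2616/(140.8 − 36.84) = 0.2616/103.96 = 0.002517 hr

Final: 0.002517 hr


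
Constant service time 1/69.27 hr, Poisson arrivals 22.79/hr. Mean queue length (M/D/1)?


ρ = 22.79/69.27 = 0.3290
M/D/1: Lq = ρ²/(2(1−ρ)) = 0.1082/(2·0.6710) = 0.08066

Final: 0.08066


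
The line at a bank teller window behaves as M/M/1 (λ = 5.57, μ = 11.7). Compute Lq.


ρ = 5.57/11.7 = 0.4761
Lq = ρ²/(1−ρ) = 0.2266/0.5239 = 0.4326

Final: 0.4326


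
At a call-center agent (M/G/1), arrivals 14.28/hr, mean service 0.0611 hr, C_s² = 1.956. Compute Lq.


ρ = λ·E[S] = 14.28·0.0611 = 0.8725
Lq = ρ²(1+C_s²)/(2(1−ρ)) = 0.7613·(1+1.956)/(2·0.1275)
= 0.7613·2.9560/0.2550 = 8.82532

Final: 8.82532


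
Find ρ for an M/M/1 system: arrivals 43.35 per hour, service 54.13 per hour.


ρ = λ/μ = 43.35/54.13 = 0.8008

Final: 0.8008


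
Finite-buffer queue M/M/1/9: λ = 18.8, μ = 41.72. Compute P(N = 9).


ρ = λ/μ = 18.8/41.72 = 0.4506
P_K = (1−ρ)ρ^K/(1−ρ^(K+1)) = (0.5494·0.0007662)/(1 − 0.0003453)
= 0.0004209/0.999655 = 0.0004211

Final: 0.0004211


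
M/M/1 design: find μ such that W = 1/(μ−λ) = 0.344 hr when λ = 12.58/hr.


W = 1/(μ−λ) ⇒ μ − λ = 1/W = 1/0.344 = 2.9070
μ = λ + 1/W = 12.58 + 2.9070 = 15.4870 per hr

Final: 15.4870 /hr


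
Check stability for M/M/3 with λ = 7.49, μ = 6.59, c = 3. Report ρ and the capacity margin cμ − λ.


Total capacity cμ = 3·6.59 = 19.77/hr
ρ = λ/(cμ) = 7.49/19.77 = 0.3789
Stable ⇔ ρ < 1: YES
Spare capacity = cμ − λ = 19.77 − 7.49 = 12.28/hr

Final: ρ = 0.3789; stable; margin = 12.28/hr


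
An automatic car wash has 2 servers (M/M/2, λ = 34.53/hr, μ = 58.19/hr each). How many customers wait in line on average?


a = λ/μ = 0.5934; ρ = a/2 = 0.2967
P₀ = 0.542376
Lq = P₀·a^c·ρ / (c!·(1−ρ)²) = 0.542376·0.35212·0.2967/(2·0.49463)
= 0.05728

Final: 0.05728


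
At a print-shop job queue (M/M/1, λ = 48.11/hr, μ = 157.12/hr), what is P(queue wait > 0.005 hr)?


ρ = 48.11/157.12 = 0.3062
P(Wq > t) = ρ·e^{−(μ−λ)t} = 0.3062·e^{−0.5451}
= 0.3062·0.579813 = 0.177538

Final: 0.177538


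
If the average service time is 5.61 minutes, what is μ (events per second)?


μ = 1/(service time) in consistent units.
1 second = 0.0166667 min, so μ = 0.0166667/5.61 = 0.002971 per second

Final: 0.002971 /sec


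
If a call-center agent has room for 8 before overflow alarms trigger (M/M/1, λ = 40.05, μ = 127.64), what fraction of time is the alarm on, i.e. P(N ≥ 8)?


ρ = 40.05/127.64 = 0.3138
P(N ≥ n) = ρ^n = 0.3138^8 = 0.00009396

Final: 0.00009396


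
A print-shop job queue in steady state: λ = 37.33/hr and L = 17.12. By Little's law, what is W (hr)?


W = L/λ = 17.12/37.33 = 0.4586 hr

Final: 0.4586 hr


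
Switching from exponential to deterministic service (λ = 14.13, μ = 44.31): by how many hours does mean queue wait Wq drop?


ρ = 14.13/44.31 = 0.3189
Wq(M/M/1) = ρ/(μ−λ) = 0.3189/30.18 = 0.01057 hr
Wq(M/D/1) = ρ/(2(μ−λ)) = 0.005283 hr
Savings = 0.01057 − 0.005283 = 0.005283 hr

Final: 0.005283 hr


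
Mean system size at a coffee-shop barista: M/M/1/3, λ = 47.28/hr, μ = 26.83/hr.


ρ = 47.28/26.83 = 1.7622
L = ρ[1 − (K+1)ρ^K + Kρ^(K+1)] / [(1−ρ)(1−ρ^(K+1))]
Numerator: 1.7622·(1 − 4·5.472306 + 3·9.643333) = 14.169507
Denominator: (-0.7622)·(-8.643333) = 6.588005
L = 14.169507/6.588005 = 2.1508

Final: 2.1508


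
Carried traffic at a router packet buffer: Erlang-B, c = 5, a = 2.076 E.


B(5,2.076) = 0.041105 (Erlang-B)
Carried load = a(1 − B) = 2.076·(1 − 0.041105) = 2.076·0.958895 = 1.9907 E

Final: 1.9907 Erlangs


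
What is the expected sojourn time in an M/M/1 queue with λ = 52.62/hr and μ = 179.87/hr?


W = 1/(μ−λ) = 1/(179.87 − 52.62) = 1/127.25 = 0.007859 hr

Final: 0.007859 hr


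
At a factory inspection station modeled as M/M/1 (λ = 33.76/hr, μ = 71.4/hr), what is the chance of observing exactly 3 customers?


ρ = 33.76/71.4 = 0.4728
P_n = (1−ρ)·ρ^n = (1 − 0.4728)·0.4728^3 = 0.5272·0.105709 = 0.055727

Final: 0.055727


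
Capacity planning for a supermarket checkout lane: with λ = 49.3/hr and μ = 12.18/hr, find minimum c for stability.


Stability requires cμ > λ ⇔ c > λ/μ.
λ/μ = 49.3/12.18 = 4.0476
Minimum integer c = ⌊4.0476⌋ + 1 = 5
Check: 5·12.18 = 60.90 > 49.3, while 4·12.18 = 48.72 ≤ 49.3

Final: 5 servers


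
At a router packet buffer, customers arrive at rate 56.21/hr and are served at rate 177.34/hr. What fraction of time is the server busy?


ρ = λ/μ = 56.21/177.34 = 0.3170

Final: 0.3170


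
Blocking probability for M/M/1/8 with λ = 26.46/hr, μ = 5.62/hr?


ρ = λ/μ = 26.46/5.62 = 4.7082
P_K = (1−ρ)ρ^K/(1−ρ^(K+1)) = (-3.7082·241450.547355)/(1 − 1136793.858188)
= -895343.310833/-1136792.858188 = 0.787605

Final: 0.787605


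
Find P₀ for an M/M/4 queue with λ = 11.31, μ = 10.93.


a = λ/μ = 11.31/10.93 = 1.0348; ρ = a/c = 0.2587
Σ_{k=0}^{3} a^k/k! (terms k=0..3) = 1.00000 + 1.03477 + 0.53537 + 0.18466 = 2.75480
Tail: a^4/(4!(1−ρ)) = 1.14649/(24·0.7413) = 0.06444
P₀ = 1/(2.75480 + 0.06444) = 1/2.81924 = 0.354706

Final: 0.354706


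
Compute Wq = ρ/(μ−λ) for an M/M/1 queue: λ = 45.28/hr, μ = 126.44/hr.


ρ = 45.28/126.44 = 0.3581
Wq = ρ/(μ−λ) = 0.3581/(126.44 − 45.28) = 0.3581/81.16 = 0.004412 hr

Final: 0.004412 hr


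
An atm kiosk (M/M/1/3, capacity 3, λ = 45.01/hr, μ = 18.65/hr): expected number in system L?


ρ = 45.01/18.65 = 2.4134
L = ρ[1 − (K+1)ρ^K + Kρ^(K+1)] / [(1−ρ)(1−ρ^(K+1))]
Numerator: 2.4134·(1 − 4·14.056932 + 3·33.925066) = 112.337896
Denominator: (-1.4134)·(-32.925066) = 46.536448
L = 112.337896/46.536448 = 2.4140

Final: 2.4140


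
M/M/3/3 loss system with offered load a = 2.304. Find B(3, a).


B(c,a) = (a^c/c!) / Σ_{k=0}^{c} a^k/k!
a^3/3! = 2.038432
Σ terms (k=0..3): 1.00000 + 2.30400 + 2.65421 + 2.03843 = 7.996640
B = 2.038432/7.996640 = 0.254911

Final: 0.254911


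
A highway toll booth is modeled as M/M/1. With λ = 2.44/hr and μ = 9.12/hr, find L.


ρ = λ/μ = 2.44/9.12 = 0.2675
L = ρ/(1−ρ) = 0.2675/(1 − 0.2675) = 0.2675/0.7325 = 0.3653

Final: 0.3653


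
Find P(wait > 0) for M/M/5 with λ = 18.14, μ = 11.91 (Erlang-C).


a = λ/μ = 1.5231; ρ = a/5 = 0.3046
P₀ = 0.217660 (from M/M/c formula)
C(c,a) = [a^c/(c!(1−ρ))]·P₀ = [8.19648/(120·0.6954)]·0.217660
= 0.09823·0.217660 = 0.021380

Final: 0.021380


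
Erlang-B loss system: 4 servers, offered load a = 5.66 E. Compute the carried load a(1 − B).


B(4,5.66) = 0.447018 (Erlang-B)
Carried load = a(1 − B) = 5.66·(1 − 0.447018) = 5.66·0.552982 = 3.1299 E

Final: 3.1299 Erlangs


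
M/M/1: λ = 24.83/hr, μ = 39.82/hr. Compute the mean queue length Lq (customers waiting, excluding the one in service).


ρ = 24.83/39.82 = 0.6236
Lq = ρ²/(1−ρ) = 0.3888/0.3764 = 1.0329

Final: 1.0329


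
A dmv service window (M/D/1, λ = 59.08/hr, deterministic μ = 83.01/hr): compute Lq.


ρ = 59.08/83.01 = 0.7117
M/D/1: Lq = ρ²/(2(1−ρ)) = 0.5065/(2·0.2883) = 0.87857

Final: 0.87857


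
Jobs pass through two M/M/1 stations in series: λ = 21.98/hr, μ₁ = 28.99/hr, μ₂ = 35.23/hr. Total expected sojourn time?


Each node sees arrival rate λ = 21.98/hr (tandem ⇒ throughput preserved).
W₁ = 1/(μ₁−λ) = 1/(28.99−21.98) = 0.14265 hr
W₂ = 1/(μ₂−λ) = 1/(35.23−21.98) = 0.07547 hr
W_total = W₁ + W₂ = 0.14265 + 0.07547 = 0.21813 hr

Final: 0.21813 hr


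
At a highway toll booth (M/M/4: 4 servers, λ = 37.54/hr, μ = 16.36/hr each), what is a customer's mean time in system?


a = 2.2946; ρ = 0.5737; P₀ = 0.093894
Lq = P₀·a^c·ρ/(c!(1−ρ)²) = 0.34229
Wq = Lq/λ = 0.34229/37.54 = 0.009118 hr
W = Wq + 1/μ = 0.009118 + 0.06112 = 0.07024 hr

Final: 0.07024 hr


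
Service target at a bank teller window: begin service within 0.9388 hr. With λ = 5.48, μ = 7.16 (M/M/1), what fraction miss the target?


ρ = 5.48/7.16 = 0.7654
P(Wq > t) = ρ·e^{−(μ−λ)t} = 0.7654·e^{−1.5772}
= 0.7654·0.206556 = 0.158090

Final: 0.158090


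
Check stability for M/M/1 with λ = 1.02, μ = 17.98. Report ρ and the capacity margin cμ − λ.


Total capacity cμ = 1·17.98 = 17.98/hr
ρ = λ/(cμ) = 1.02/17.98 = 0.05673
Stable ⇔ ρ < 1: YES
Spare capacity = cμ − λ = 17.98 − 1.02 = 16.96/hr

Final: ρ = 0.05673; stable; margin = 16.96/hr


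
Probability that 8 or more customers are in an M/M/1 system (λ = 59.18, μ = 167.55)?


ρ = 59.18/167.55 = 0.3532
P(N ≥ n) = ρ^n = 0.3532^8 = 0.0002422

Final: 0.0002422


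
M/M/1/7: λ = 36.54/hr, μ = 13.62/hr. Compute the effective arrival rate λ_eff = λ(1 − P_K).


ρ = 2.6828; P_K = (1−ρ)ρ^7/(1−ρ^8) = 0.627492
λ_eff = λ(1 − P_K) = 36.54·(1 − 0.627492) = 36.54·0.372508 = 13.6115 /hr

Final: 13.6115 /hr


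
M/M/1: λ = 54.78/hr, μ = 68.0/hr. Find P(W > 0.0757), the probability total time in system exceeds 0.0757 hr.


W ~ Exponential(μ−λ) for M/M/1.
μ − λ = 68.0 − 54.78 = 13.2200
P(W > t) = e^{−(μ−λ)t} = e^{−1.0008} = 0.367602

Final: 0.367602


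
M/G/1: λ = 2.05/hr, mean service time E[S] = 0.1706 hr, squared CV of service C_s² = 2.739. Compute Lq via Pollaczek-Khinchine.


ρ = λ·E[S] = 2.05·0.1706 = 0.3497
Lq = ρ²(1+C_s²)/(2(1−ρ)) = 0.1223·(1+2.739)/(2·0.6503)
= 0.1223·3.7390/1.3005 = 0.35164

Final: 0.35164


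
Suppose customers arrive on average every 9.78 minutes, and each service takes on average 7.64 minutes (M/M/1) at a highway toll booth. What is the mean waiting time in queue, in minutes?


λ = 60/9.78 = 6.1350 /hr
μ = 60/7.64 = 7.8534 /hr
ρ = λ/μ = 6.1350/7.8534 = 0.7812
Wq = ρ/(μ−λ) = 0.7812/(7.8534−6.1350) = 0.45459 hr
In minutes: 0.45459·60 = 27.276 min

Final: 27.276 min


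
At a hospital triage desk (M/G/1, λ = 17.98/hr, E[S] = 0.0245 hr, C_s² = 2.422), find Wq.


ρ = λ·E[S] = 17.98·0.0245 = 0.4405
E[S²] = E[S]²(1+C_s²) = 0.0245²·(1+2.422) = 0.002054
Wq = λ·E[S²]/(2(1−ρ)) = 17.98·0.002054/(2·0.5595) = 0.03300 hr

Final: 0.03300 hr


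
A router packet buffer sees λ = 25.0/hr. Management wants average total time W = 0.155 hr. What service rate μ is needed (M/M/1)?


W = 1/(μ−λ) ⇒ μ − λ = 1/W = 1/0.155 = 6.4516
μ = λ + 1/W = 25.0 + 6.4516 = 31.4516 per hr

Final: 31.4516 /hr


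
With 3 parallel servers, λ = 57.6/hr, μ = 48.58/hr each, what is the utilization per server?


ρ = λ/(cμ) = 57.6/(3·48.58) = 57.6/145.74 = 0.3952

Final: 0.3952


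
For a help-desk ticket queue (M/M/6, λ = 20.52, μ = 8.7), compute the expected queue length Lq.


a = λ/μ = 2.3586; ρ = a/6 = 0.3931
P₀ = 0.094172
Lq = P₀·a^c·ρ / (c!·(1−ρ)²) = 0.094172·172.16649·0.3931/(720·0.36832)
= 0.02403

Final: 0.02403


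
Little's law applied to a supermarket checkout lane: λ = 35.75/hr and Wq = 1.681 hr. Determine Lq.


Lq = λWq = 35.75·1.681 = 60.0958

Final: 60.0958


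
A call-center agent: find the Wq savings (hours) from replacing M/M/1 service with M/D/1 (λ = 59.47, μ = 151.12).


ρ = 59.47/151.12 = 0.3935
Wq(M/M/1) = ρ/(μ−λ) = 0.3935/91.65 = 0.004294 hr
Wq(M/D/1) = ρ/(2(μ−λ)) = 0.002147 hr
Savings = 0.004294 − 0.002147 = 0.002147 hr

Final: 0.002147 hr


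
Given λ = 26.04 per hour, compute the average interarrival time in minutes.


Mean interarrival time = 1/λ = 1/26.04 hour = 0.03840 hour
In minutes: 0.03840 × 60 = 2.3041 min

Final: 2.3041 min


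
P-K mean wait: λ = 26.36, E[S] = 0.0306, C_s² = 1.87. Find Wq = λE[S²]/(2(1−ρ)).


ρ = λ·E[S] = 26.36·0.0306 = 0.8066
E[S²] = E[S]²(1+C_s²) = 0.0306²·(1+1.87) = 0.002687
Wq = λ·E[S²]/(2(1−ρ)) = 26.36·0.002687/(2·0.1934) = 0.18316 hr

Final: 0.18316 hr


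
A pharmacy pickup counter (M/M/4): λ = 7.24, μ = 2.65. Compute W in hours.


a = 2.7321; ρ = 0.6830; P₀ = 0.054985
Lq = P₀·a^c·ρ/(c!(1−ρ)²) = 0.86771
Wq = Lq/λ = 0.86771/7.24 = 0.11985 hr
W = Wq + 1/μ = 0.11985 + 0.37736 = 0.49721 hr

Final: 0.49721 hr


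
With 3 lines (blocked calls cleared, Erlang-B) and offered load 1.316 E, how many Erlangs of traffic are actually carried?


B(3,1.316) = 0.106647 (Erlang-B)
Carried load = a(1 − B) = 1.316·(1 − 0.106647) = 1.316·0.893353 = 1.1757 E

Final: 1.1757 Erlangs


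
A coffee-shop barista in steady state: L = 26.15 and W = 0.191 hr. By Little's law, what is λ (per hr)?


λ = L/W = 26.15/0.191 = 136.9110 /hr

Final: 136.9110 /hr


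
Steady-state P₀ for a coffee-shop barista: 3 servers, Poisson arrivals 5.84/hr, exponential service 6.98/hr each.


a = λ/μ = 5.84/6.98 = 0.8367; ρ = a/c = 0.2789
Σ_{k=0}^{2} a^k/k! (terms k=0..2) = 1.00000 + 0.83668 + 0.35001 = 2.18669
Tail: a^3/(3!(1−ρ)) = 0.58570/(6·0.7211) = 0.13537
P₀ = 1/(2.18669 + 0.13537) = 1/2.32206 = 0.430652

Final: 0.430652


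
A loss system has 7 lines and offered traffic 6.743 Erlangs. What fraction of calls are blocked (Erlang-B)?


B(c,a) = (a^c/c!) / Σ_{k=0}^{c} a^k/k!
a^7/7! = 125.759726
Σ terms (k=0..7): 1.00000 + 6.74300 + 22.73402 + 51.09851 + 86.13931 + 116.16748 + 130.55288 + 125.75973 = 540.194928
B = 125.759726/540.194928 = 0.232804

Final: 0.232804


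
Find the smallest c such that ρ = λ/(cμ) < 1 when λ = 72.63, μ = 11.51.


Stability requires cμ > λ ⇔ c > λ/μ.
λ/μ = 72.63/11.51 = 6.3102
Minimum integer c = ⌊6.3102⌋ + 1 = 7
Check: 7·11.51 = 80.57 > 72.63, while 6·11.51 = 69.06 ≤ 72.63

Final: 7 servers


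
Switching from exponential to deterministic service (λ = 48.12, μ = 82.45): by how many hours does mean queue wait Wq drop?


ρ = 48.12/82.45 = 0.5836
Wq(M/M/1) = ρ/(μ−λ) = 0.5836/34.33 = 0.01700 hr
Wq(M/D/1) = ρ/(2(μ−λ)) = 0.008500 hr
Savings = 0.01700 − 0.008500 = 0.008500 hr

Final: 0.008500 hr


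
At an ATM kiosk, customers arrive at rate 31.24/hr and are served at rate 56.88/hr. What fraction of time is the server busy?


ρ = λ/μ = 31.24/56.88 = 0.5492

Final: 0.5492


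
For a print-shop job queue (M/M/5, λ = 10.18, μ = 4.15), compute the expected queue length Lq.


a = λ/μ = 2.4530; ρ = a/5 = 0.4906
P₀ = 0.084151
Lq = P₀·a^c·ρ / (c!·(1−ρ)²) = 0.084151·88.81747·0.4906/(120·0.25949)
= 0.11776

Final: 0.11776


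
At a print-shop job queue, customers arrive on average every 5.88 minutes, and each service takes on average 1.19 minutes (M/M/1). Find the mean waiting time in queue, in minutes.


λ = 60/5.88 = 10.2041 /hr
μ = 60/1.19 = 50.4202 /hr
ρ = λ/μ = 10.2041/50.4202 = 0.2024
Wq = ρ/(μ−λ) = 0.2024/(50.4202−10.2041) = 0.005032 hr
In minutes: 0.005032·60 = 0.3019 min

Final: 0.3019 min


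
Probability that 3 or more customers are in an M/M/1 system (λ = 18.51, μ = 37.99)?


ρ = 18.51/37.99 = 0.4872
P(N ≥ n) = ρ^n = 0.4872^3 = 0.115668

Final: 0.115668


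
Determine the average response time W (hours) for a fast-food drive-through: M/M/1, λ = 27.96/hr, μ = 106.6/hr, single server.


W = 1/(μ−λ) = 1/(106.6 − 27.96) = 1/78.64 = 0.01272 hr

Final: 0.01272 hr


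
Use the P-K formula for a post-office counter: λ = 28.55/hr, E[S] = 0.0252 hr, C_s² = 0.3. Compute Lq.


ρ = λ·E[S] = 28.55·0.0252 = 0.7195
Lq = ρ²(1+C_s²)/(2(1−ρ)) = 0.5176·(1+0.3)/(2·0.2805)
= 0.5176·1.3000/0.5611 = 1.19931

Final: 1.19931


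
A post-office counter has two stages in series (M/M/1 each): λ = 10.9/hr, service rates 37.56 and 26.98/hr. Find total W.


Each node sees arrival rate λ = 10.9/hr (tandem ⇒ throughput preserved).
W₁ = 1/(μ₁−λ) = 1/(37.56−10.9) = 0.03751 hr
W₂ = 1/(μ₂−λ) = 1/(26.98−10.9) = 0.06219 hr
W_total = W₁ + W₂ = 0.03751 + 0.06219 = 0.09970 hr

Final: 0.09970 hr


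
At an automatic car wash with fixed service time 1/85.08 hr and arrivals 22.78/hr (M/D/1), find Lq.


ρ = 22.78/85.08 = 0.2677
M/D/1: Lq = ρ²/(2(1−ρ)) = 0.07169/(2·0.7323) = 0.04895

Final: 0.04895


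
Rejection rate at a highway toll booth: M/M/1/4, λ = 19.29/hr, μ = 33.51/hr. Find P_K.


ρ = λ/μ = 19.29/33.51 = 0.5756
P_K = (1−ρ)ρ^K/(1−ρ^(K+1)) = (0.4244·0.109807)/(1 − 0.063210)
= 0.046597/0.936790 = 0.049741

Final: 0.049741


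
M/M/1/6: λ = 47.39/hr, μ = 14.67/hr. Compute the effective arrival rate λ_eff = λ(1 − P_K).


ρ = 3.2304; P_K = (1−ρ)ρ^6/(1−ρ^7) = 0.690629
λ_eff = λ(1 − P_K) = 47.39·(1 − 0.690629) = 47.39·0.309371 = 14.6611 /hr

Final: 14.6611 /hr


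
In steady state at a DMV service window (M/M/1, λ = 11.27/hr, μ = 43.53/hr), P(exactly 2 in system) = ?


ρ = 11.27/43.53 = 0.2589
P_n = (1−ρ)·ρ^n = (1 − 0.2589)·0.2589^2 = 0.7411·0.067030 = 0.049676

Final: 0.049676


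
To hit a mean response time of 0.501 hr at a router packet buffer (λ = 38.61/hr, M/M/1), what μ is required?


W = 1/(μ−λ) ⇒ μ − λ = 1/W = 1/0.501 = 1.9960
μ = λ + 1/W = 38.61 + 1.9960 = 40.6060 per hr

Final: 40.6060 /hr


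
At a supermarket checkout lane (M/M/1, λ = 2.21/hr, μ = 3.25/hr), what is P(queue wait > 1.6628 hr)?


ρ = 2.21/3.25 = 0.6800
P(Wq > t) = ρ·e^{−(μ−λ)t} = 0.6800·e^{−1.7293}
= 0.6800·0.177406 = 0.120636

Final: 0.120636


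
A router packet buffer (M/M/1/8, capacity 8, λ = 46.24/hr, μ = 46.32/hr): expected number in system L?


ρ = 46.24/46.32 = 0.9983
L = ρ[1 − (K+1)ρ^K + Kρ^(K+1)] / [(1−ρ)(1−ρ^(K+1))]
Numerator: 0.9983·(1 − 9·0.986266 + 8·0.984563) = 0.0001063
Denominator: (0.001727)·(0.015437) = 0.00002666
L = 0.0001063/0.00002666 = 3.9885

Final: 3.9885


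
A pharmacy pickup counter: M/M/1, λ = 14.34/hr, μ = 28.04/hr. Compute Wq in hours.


ρ = 14.34/28.04 = 0.5114
Wq = ρ/(μ−λ) = 0.5114/(28.04 − 14.34) = 0.5114/13.70 = 0.03733 hr

Final: 0.03733 hr


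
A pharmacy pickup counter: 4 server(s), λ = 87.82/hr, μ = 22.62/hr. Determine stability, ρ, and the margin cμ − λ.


Total capacity cμ = 4·22.62 = 90.48/hr
ρ = λ/(cμ) = 87.82/90.48 = 0.9706
Stable ⇔ ρ < 1: YES
Spare capacity = cμ − λ = 90.48 − 87.82 = 2.66/hr

Final: ρ = 0.9706; stable; margin = 2.66/hr


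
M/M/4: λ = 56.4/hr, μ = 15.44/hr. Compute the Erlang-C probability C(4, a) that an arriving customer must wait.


a = λ/μ = 3.6528; ρ = a/4 = 0.9132
P₀ = 0.009530 (from M/M/c formula)
C(c,a) = [a^c/(c!(1−ρ))]·P₀ = [178.04395/(24·0.08679)]·0.009530
= 85.47881·0.009530 = 0.814652

Final: 0.814652


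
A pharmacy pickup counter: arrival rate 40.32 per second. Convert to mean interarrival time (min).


Mean interarrival time = 1/λ = 1/40.32 second = 0.02480 second
In minutes: 0.02480 × 0.0166667 = 0.0004134 min

Final: 0.0004134 min


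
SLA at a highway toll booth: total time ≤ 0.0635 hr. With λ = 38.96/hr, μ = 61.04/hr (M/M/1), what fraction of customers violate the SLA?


W ~ Exponential(μ−λ) for M/M/1.
μ − λ = 61.04 − 38.96 = 22.0800
P(W > t) = e^{−(μ−λ)t} = e^{−1.4021} = 0.246085

Final: 0.246085


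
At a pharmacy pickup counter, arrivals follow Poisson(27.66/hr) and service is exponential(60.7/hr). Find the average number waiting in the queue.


ρ = 27.66/60.7 = 0.4557
Lq = ρ²/(1−ρ) = 0.2076/0.5443 = 0.3815

Final: 0.3815


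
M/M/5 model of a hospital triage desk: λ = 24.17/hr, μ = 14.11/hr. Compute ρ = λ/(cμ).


ρ = λ/(cμ) = 24.17/(5·14.11) = 24.17/70.55 = 0.3426

Final: 0.3426


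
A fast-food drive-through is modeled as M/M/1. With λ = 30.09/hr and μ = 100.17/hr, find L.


ρ = λ/μ = 30.09/100.17 = 0.3004
L = ρ/(1−ρ) = 0.3004/(1 − 0.3004) = 0.3004/0.6996 = 0.4294

Final: 0.4294


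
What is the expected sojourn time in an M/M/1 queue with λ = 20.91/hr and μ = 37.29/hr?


W = 1/(μ−λ) = 1/(37.29 − 20.91) = 1/16.38 = 0.06105 hr

Final: 0.06105 hr


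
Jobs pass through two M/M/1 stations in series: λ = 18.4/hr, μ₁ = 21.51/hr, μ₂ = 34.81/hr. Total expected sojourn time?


Each node sees arrival rate λ = 18.4/hr (tandem ⇒ throughput preserved).
W₁ = 1/(μ₁−λ) = 1/(21.51−18.4) = 0.32154 hr
W₂ = 1/(μ₂−λ) = 1/(34.81−18.4) = 0.06094 hr
W_total = W₁ + W₂ = 0.32154 + 0.06094 = 0.38248 hr

Final: 0.38248 hr


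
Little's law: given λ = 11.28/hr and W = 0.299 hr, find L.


L = λW = 11.28·0.299 = 3.3727

Final: 3.3727


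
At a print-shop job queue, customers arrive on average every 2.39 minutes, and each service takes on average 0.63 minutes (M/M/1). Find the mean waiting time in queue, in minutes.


λ = 60/2.39 = 25.1046 /hr
μ = 60/0.63 = 95.2381 /hr
ρ = λ/μ = 25.1046/95.2381 = 0.2636
Wq = ρ/(μ−λ) = 0.2636/(95.2381−25.1046) = 0.003759 hr
In minutes: 0.003759·60 = 0.2255 min

Final: 0.2255 min


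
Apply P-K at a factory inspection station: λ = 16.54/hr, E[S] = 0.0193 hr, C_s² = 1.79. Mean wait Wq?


ρ = λ·E[S] = 16.54·0.0193 = 0.3192
E[S²] = E[S]²(1+C_s²) = 0.0193²·(1+1.79) = 0.001039
Wq = λ·E[S²]/(2(1−ρ)) = 16.54·0.001039/(2·0.6808) = 0.01262 hr

Final: 0.01262 hr


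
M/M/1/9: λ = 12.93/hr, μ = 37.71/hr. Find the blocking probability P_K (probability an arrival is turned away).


ρ = λ/μ = 12.93/37.71 = 0.3429
P_K = (1−ρ)ρ^K/(1−ρ^(K+1)) = (0.6571·0.00006551)/(1 − 0.00002246)
= 0.00004304/0.999978 = 0.00004305

Final: 0.00004305


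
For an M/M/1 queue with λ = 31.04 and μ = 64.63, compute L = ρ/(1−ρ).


ρ = λ/μ = 31.04/64.63 = 0.4803
L = ρ/(1−ρ) = 0.4803/(1 − 0.4803) = 0.4803/0.5197 = 0.9241

Final: 0.9241


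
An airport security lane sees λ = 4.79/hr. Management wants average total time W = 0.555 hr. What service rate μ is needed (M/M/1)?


W = 1/(μ−λ) ⇒ μ − λ = 1/W = 1/0.555 = 1.8018
μ = λ + 1/W = 4.79 + 1.8018 = 6.5918 per hr

Final: 6.5918 /hr


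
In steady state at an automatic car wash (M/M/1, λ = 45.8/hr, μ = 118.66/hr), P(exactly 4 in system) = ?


ρ = 45.8/118.66 = 0.3860
P_n = (1−ρ)·ρ^n = (1 − 0.3860)·0.3860^4 = 0.6140·0.022194 = 0.013628

Final: 0.013628


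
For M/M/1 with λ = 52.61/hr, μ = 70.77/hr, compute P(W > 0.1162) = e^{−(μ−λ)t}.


W ~ Exponential(μ−λ) for M/M/1.
μ − λ = 70.77 − 52.61 = 18.1600
P(W > t) = e^{−(μ−λ)t} = e^{−2.1102} = 0.121215

Final: 0.121215


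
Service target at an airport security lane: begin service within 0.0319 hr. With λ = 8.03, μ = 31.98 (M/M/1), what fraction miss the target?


ρ = 8.03/31.98 = 0.2511
P(Wq > t) = ρ·e^{−(μ−λ)t} = 0.2511·e^{−0.7640}
= 0.2511·0.465797 = 0.116959

Final: 0.116959


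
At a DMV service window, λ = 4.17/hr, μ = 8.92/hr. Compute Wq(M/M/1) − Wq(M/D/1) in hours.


ρ = 4.17/8.92 = 0.4675
Wq(M/M/1) = ρ/(μ−λ) = 0.4675/4.75 = 0.09842 hr
Wq(M/D/1) = ρ/(2(μ−λ)) = 0.04921 hr
Savings = 0.09842 − 0.04921 = 0.04921 hr

Final: 0.04921 hr


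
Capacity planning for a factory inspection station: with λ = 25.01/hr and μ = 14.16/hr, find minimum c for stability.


Stability requires cμ > λ ⇔ c > λ/μ.
λ/μ = 25.01/14.16 = 1.7662
Minimum integer c = ⌊1.7662⌋ + 1 = 2
Check: 2·14.16 = 28.32 > 25.01, while 1·14.16 = 14.16 ≤ 25.01

Final: 2 servers


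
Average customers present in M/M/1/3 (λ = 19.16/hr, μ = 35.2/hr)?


ρ = 19.16/35.2 = 0.5443
L = ρ[1 − (K+1)ρ^K + Kρ^(K+1)] / [(1−ρ)(1−ρ^(K+1))]
Numerator: 0.5443·(1 − 4·0.161272 + 3·0.087783) = 0.336531
Denominator: (0.4557)·(0.912217) = 0.415681
L = 0.336531/0.415681 = 0.8096

Final: 0.8096


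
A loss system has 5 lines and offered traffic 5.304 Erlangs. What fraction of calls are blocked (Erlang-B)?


B(c,a) = (a^c/c!) / Σ_{k=0}^{c} a^k/k!
a^5/5! = 34.981331
Σ terms (k=0..5): 1.00000 + 5.30400 + 14.06621 + 24.86906 + 32.97637 + 34.98133 = 113.196963
B = 34.981331/113.196963 = 0.309031

Final: 0.309031


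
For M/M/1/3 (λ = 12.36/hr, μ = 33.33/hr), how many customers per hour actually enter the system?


ρ = 0.3708; P_K = (1−ρ)ρ^3/(1−ρ^4) = 0.032704
λ_eff = λ(1 − P_K) = 12.36·(1 − 0.032704) = 12.36·0.967296 = 11.9558 /hr

Final: 11.9558 /hr


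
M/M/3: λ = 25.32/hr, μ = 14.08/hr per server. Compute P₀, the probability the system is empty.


a = λ/μ = 25.32/14.08 = 1.7983; ρ = a/c = 0.5994
Σ_{k=0}^{2} a^k/k! (terms k=0..2) = 1.00000 + 1.79830 + 1.61693 = 4.41523
Tail: a^3/(3!(1−ρ)) = 5.81545/(6·0.4006) = 2.41967
P₀ = 1/(4.41523 + 2.41967) = 1/6.83489 = 0.146308

Final: 0.146308


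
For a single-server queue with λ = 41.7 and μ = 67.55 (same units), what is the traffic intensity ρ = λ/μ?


ρ = λ/μ = 41.7/67.55 = 0.6173

Final: 0.6173


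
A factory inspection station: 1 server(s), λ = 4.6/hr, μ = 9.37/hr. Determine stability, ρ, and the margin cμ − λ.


Total capacity cμ = 1·9.37 = 9.37/hr
ρ = λ/(cμ) = 4.6/9.37 = 0.4909
Stable ⇔ ρ < 1: YES
Spare capacity = cμ − λ = 9.37 − 4.6 = 4.77/hr

Final: ρ = 0.4909; stable; margin = 4.77/hr


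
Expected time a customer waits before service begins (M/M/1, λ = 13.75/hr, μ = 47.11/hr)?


ρ = 13.75/47.11 = 0.2919
Wq = ρ/(μ−λ) = 0.2919/(47.11 − 13.75) = 0.2919/33.36 = 0.008749 hr

Final: 0.008749 hr


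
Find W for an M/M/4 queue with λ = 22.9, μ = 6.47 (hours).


a = 3.5394; ρ = 0.8849; P₀ = 0.013337
Lq = P₀·a^c·ρ/(c!(1−ρ)²) = 5.82003
Wq = Lq/λ = 5.82003/22.9 = 0.25415 hr
W = Wq + 1/μ = 0.25415 + 0.15456 = 0.40871 hr

Final: 0.40871 hr


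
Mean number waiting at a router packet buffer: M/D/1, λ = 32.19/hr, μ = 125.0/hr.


ρ = 32.19/125.0 = 0.2575
M/D/1: Lq = ρ²/(2(1−ρ)) = 0.06632/(2·0.7425) = 0.04466

Final: 0.04466


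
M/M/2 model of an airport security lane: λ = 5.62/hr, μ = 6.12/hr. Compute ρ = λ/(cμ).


ρ = λ/(cμ) = 5.62/(2·6.12) = 5.62/12.24 = 0.4592

Final: 0.4592


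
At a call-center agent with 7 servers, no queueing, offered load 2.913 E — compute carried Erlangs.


B(7,2.913) = 0.019377 (Erlang-B)
Carried load = a(1 − B) = 2.913·(1 − 0.019377) = 2.913·0.980623 = 2.8566 E

Final: 2.8566 Erlangs


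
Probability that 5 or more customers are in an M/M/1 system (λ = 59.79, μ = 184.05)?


ρ = 59.79/184.05 = 0.3249
P(N ≥ n) = ρ^n = 0.3249^5 = 0.003618

Final: 0.003618


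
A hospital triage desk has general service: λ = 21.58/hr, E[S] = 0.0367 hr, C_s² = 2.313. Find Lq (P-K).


ρ = λ·E[S] = 21.58·0.0367 = 0.7920
Lq = ρ²(1+C_s²)/(2(1−ρ)) = 0.6272·(1+2.313)/(2·0.2080)
= 0.6272·3.3130/0.4160 = 4.99498

Final: 4.99498


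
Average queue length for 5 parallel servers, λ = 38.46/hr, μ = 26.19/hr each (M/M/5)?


a = λ/μ = 1.4685; ρ = a/5 = 0.2937
P₀ = 0.229944
Lq = P₀·a^c·ρ / (c!·(1−ρ)²) = 0.229944·6.82919·0.2937/(120·0.49886)
= 0.007704

Final: 0.007704


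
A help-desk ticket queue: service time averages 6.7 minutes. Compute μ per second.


μ = 1/(service time) in consistent units.
1 second = 0.0166667 min, so μ = 0.0166667/6.7 = 0.002488 per second

Final: 0.002488 /sec


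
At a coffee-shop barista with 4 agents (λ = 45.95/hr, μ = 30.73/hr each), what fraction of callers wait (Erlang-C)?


a = λ/μ = 1.4953; ρ = a/4 = 0.3738
P₀ = 0.222071 (from M/M/c formula)
C(c,a) = [a^c/(c!(1−ρ))]·P₀ = [4.99910/(24·0.6262)]·0.222071
= 0.33265·0.222071 = 0.073871

Final: 0.073871


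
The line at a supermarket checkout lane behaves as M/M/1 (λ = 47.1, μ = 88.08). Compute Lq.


ρ = 47.1/88.08 = 0.5347
Lq = ρ²/(1−ρ) = 0.2859/0.4653 = 0.6146

Final: 0.6146


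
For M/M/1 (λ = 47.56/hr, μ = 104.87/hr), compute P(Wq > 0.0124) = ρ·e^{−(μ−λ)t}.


ρ = 47.56/104.87 = 0.4535
P(Wq > t) = ρ·e^{−(μ−λ)t} = 0.4535·e^{−0.7106}
= 0.4535·0.491328 = 0.222824

Final: 0.222824


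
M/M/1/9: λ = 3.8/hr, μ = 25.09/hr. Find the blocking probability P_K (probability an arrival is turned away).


ρ = λ/μ = 3.8/25.09 = 0.1515
P_K = (1−ρ)ρ^K/(1−ρ^(K+1)) = (0.8485·0.00000004193)/(1 − 0.000000006351)
= 0.00000003558/1.000000 = 0.00000003558

Final: 0.00000003558


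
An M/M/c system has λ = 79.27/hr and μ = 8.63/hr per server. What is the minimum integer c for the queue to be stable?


Stability requires cμ > λ ⇔ c > λ/μ.
λ/μ = 79.27/8.63 = 9.1854
Minimum integer c = ⌊9.1854⌋ + 1 = 10
Check: 10·8.63 = 86.30 > 79.27, while 9·8.63 = 77.67 ≤ 79.27

Final: 10 servers


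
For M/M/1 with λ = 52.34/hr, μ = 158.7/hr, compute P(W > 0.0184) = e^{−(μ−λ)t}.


W ~ Exponential(μ−λ) for M/M/1.
μ − λ = 158.7 − 52.34 = 106.3600
P(W > t) = e^{−(μ−λ)t} = e^{−1.9570} = 0.141278

Final: 0.141278


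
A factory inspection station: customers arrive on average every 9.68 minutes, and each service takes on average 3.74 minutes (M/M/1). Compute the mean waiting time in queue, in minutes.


λ = 60/9.68 = 6.1983 /hr
μ = 60/3.74 = 16.0428 /hr
ρ = λ/μ = 6.1983/16.0428 = 0.3864
Wq = ρ/(μ−λ) = 0.3864/(16.0428−6.1983) = 0.03925 hr
In minutes: 0.03925·60 = 2.355 min

Final: 2.355 min


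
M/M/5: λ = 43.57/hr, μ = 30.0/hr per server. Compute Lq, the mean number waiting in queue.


a = λ/μ = 1.4523; ρ = a/5 = 0.2905
P₀ = 0.233711
Lq = P₀·a^c·ρ / (c!·(1−ρ)²) = 0.233711·6.46147·0.2905/(120·0.50344)
= 0.007261

Final: 0.007261


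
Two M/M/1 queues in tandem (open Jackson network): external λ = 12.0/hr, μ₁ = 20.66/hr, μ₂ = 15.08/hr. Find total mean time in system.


Each node sees arrival rate λ = 12.0/hr (tandem ⇒ throughput preserved).
W₁ = 1/(μ₁−λ) = 1/(20.66−12.0) = 0.11547 hr
W₂ = 1/(μ₂−λ) = 1/(15.08−12.0) = 0.32468 hr
W_total = W₁ + W₂ = 0.11547 + 0.32468 = 0.44015 hr

Final: 0.44015 hr
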